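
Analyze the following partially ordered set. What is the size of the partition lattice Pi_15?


B(n) = number of set partitions of an n-element set.
B(n) satisfies the recurrence: B(n+1) = sum_k C(n,k)*B(k).
B(15) = 1382958545


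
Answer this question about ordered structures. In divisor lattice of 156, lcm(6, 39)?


Join=lcm.
gcd(6,39)=3
lcm=78


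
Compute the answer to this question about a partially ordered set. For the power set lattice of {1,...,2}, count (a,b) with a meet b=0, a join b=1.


Complement pair (a,b): a meet b = bottom, a join b = top.
Here: A intersect B = {} and A union B = {1,...,2}.
Pairs found: ({},{1,2}), ({1},{2}), ({2},{1}), ({1,2},{})
Total ordered pairs: 4


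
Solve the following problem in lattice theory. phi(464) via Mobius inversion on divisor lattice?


phi(n) = n * prod_{p|n} (1 - 1/p).
Prime divisors of 464: [2, 29]
phi(464) = 464 * (1 - 1/2) * (1 - 1/29)
phi(464) = 224


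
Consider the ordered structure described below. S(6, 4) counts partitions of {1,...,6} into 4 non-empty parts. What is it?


S(n,k) = k*S(n-1,k) + S(n-1,k-1).
S(5,4) = 10, S(5,3) = 25
S(6,4) = 4*10 + 25 = 40 + 25
S(6,4) = 65


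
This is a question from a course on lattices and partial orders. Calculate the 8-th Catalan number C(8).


C(n) = C(2n, n) / (n+1).
C(16, 8) = 12870
C(8) = 12870 / 9 = 1430


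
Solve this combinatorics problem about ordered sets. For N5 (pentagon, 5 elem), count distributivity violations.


Distributive law: a ^ (b v c) = (a ^ b) v (a ^ c).
Check all 5^3 = 125 ordered triples (a,b,c).
  e.g. a=b, b=a, c=c: lhs=b != rhs=a
  e.g. a=b, b=c, c=a: lhs=b != rhs=a
Total violating triples: 2


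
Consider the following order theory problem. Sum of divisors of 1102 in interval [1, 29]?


Interval [1,29] in divisors of 1102: [1, 29]
Sum = 30


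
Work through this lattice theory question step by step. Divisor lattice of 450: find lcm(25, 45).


In a divisor lattice, join = lcm (least common multiple).
gcd(25,45) = 5
lcm(25,45) = 25*45/gcd = 1125/5 = 225


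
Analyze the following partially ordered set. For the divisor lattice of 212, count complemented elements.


An element a is complemented if some b has a meet b = bottom, a join b = top.
a is complemented iff gcd(a, n/a)=1, i.e. a is a unitary divisor of 212.
Complemented elements: 1, 4, 53, 212
Count: 4


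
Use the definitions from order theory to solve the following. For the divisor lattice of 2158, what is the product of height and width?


Height = length of longest chain minus 1; width = size of largest antichain.
A maximum chain: 1 | 83 | 1079 | 2158  (height 3).
A maximum antichain: {2, 13, 83}  (width 3).
Product = 3 * 3 = 9


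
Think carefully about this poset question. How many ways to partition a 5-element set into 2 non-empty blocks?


S(n,k) = k*S(n-1,k) + S(n-1,k-1).
S(4,2) = 7, S(4,1) = 1
S(5,2) = 2*7 + 1 = 14 + 1
S(5,2) = 15


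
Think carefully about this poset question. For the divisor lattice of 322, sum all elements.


sigma(n) = sum of divisors.
Divisors of 322: [1, 2, 7, 14, 23, 46, 161, 322]
Sum = 576


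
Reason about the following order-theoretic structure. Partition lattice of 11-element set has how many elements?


B(n) = number of set partitions of an n-element set.
B(n) satisfies the recurrence: B(n+1) = sum_k C(n,k)*B(k).
B(11) = 678570


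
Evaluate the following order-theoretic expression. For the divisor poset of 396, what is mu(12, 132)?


In a divisor lattice, mu(a,b) = mu(b/a) where mu is the classical Mobius function.
b/a = 132/12 = 11
Prime factorization of 11: primes [11]
11 is squarefree with 1 prime factor(s), so mu(11) = (-1)^1 = -1


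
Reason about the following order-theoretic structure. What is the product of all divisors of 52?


Divisors of 52: [1, 2, 4, 13, 26, 52]
Product = n^(d(n)/2) = 52^(6/2)
Product = 140608


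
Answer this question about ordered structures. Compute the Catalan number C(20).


C(n) = C(2n, n) / (n+1).
C(40, 20) = 137846528820
C(20) = 137846528820 / 21 = 6564120420


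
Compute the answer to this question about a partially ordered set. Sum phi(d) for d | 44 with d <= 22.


Divisors of 44 up to 22: [1, 2, 4, 11, 22]
phi values: [1, 1, 2, 10, 10]
Sum = 24


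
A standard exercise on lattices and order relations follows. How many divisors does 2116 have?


Divisors of 2116: [1, 2, 4, 23, 46, 92, 529, 1058, 2116]
Count: 9


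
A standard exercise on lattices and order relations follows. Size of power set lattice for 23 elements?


Power set = 2^n.
2^23 = 8388608


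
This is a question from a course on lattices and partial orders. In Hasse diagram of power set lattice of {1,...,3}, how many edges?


A cover relation a -< b holds when a < b with no c strictly between.
Cover relations:
  {} -< {1}
  {} -< {2}
  {} -< {3}
  {1} -< {1,2}
  {1} -< {1,3}
  {2} -< {1,2}
  {2} -< {2,3}
  {3} -< {1,3}
  ...4 more
Total: 12


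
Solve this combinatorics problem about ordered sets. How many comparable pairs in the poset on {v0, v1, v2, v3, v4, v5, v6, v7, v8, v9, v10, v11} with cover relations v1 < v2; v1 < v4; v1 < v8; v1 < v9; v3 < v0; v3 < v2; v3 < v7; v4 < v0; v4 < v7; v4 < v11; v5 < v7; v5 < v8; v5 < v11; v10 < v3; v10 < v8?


A comparable pair {a,b} has a < b or b < a in the order.
Count unordered pairs where one element is strictly below the other.
Examples: {v0,v1}, {v0,v3}, {v0,v4}, {v0,v10}, ...
Total comparable pairs: 21


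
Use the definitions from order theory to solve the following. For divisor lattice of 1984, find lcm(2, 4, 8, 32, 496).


In a divisor lattice, join = lcm (least common multiple).
Compute lcm iteratively: start with first element, then lcm(current, next).
Elements: [2, 4, 8, 32, 496]
lcm(2,4) = 4
lcm(4,8) = 8
lcm(8,32) = 32
lcm(32,496) = 992
Final lcm = 992


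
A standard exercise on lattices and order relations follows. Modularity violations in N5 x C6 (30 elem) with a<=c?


Modular law: if a <= c then a v (b ^ c) = (a v b) ^ c.
Check all triples (a,b,c) with a <= c among 30 elements.
  e.g. a=(a,0), b=(c,0), c=(b,0): lhs=(a,0) != rhs=(b,0)
  e.g. a=(a,0), b=(c,1), c=(b,0): lhs=(a,0) != rhs=(b,0)
Total violating triples: 126


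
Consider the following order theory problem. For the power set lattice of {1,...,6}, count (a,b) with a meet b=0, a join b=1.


Complement pair (a,b): a meet b = bottom, a join b = top.
Here: A intersect B = {} and A union B = {1,...,6}.
Pairs found: ({},{1,2,3,4,5,6}), ({1},{2,3,4,5,6}), ({2},{1,3,4,5,6}), ({3},{1,2,4,5,6}), ... (60 more)
Total ordered pairs: 64


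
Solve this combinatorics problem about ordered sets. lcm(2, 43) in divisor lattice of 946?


Join=lcm.
gcd(2,43)=1
lcm=86


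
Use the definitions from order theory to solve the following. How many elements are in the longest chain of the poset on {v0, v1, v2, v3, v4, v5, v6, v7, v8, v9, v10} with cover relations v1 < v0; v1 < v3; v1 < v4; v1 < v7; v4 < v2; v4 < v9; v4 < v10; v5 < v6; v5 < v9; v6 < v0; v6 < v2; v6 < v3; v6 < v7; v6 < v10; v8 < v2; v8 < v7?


A chain is a totally ordered subset; we count the number of elements in a maximum chain.
Compute, for each element x, the size of the longest chain ending at x:
  v1: 1
  v5: 1
  v8: 1
  v4: 2
  v6: 2
  v0: 3
  ...
A maximum chain: v5 < v6 < v0
Number of elements in the longest chain: 3


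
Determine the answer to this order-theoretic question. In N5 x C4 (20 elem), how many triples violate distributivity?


Distributive law: a ^ (b v c) = (a ^ b) v (a ^ c).
Check all 20^3 = 8000 ordered triples (a,b,c).
  e.g. a=(b,0), b=(a,0), c=(c,0): lhs=(b,0) != rhs=(a,0)
  e.g. a=(b,0), b=(a,0), c=(c,1): lhs=(b,0) != rhs=(a,0)
Total violating triples: 128


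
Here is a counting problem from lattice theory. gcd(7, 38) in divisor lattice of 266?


Meet=gcd.
gcd(7,38)=1


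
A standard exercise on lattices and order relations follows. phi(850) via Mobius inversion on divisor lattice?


phi(n) = n * prod_{p|n} (1 - 1/p).
Prime divisors of 850: [2, 5, 17]
phi(850) = 850 * (1 - 1/2) * (1 - 1/5) * (1 - 1/17)
phi(850) = 320


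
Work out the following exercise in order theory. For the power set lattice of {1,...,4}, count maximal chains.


A maximal chain goes from the minimum element to a maximal element via cover relations.
Counting all min-to-max paths in the cover graph.
Total maximal chains: 24


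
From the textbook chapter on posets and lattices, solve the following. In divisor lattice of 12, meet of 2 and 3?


In a divisor lattice, meet = gcd (greatest common divisor).
By Euclidean algorithm or factoring: gcd(2,3) = 1


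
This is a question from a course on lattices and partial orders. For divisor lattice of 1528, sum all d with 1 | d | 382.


Interval [1,382] in divisors of 1528: [1, 2, 191, 382]
Sum = 576


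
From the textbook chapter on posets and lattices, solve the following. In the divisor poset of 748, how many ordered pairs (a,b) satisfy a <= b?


The order relation is {(a,b) : a <= b}, reflexive so it includes (a,a).
Examples: (1,1), (1,11), (1,17), (1,187), (1,2), ...
Total ordered pairs: 54


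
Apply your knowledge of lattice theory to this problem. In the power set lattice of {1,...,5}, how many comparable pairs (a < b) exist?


A comparable pair {a,b} has a < b or b < a in the order.
Count unordered pairs where one element is strictly below the other.
Examples: {{},{1}}, {{},{2}}, {{},{3}}, {{},{4}}, ...
Total comparable pairs: 211


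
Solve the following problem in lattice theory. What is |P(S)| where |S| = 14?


Power set = 2^n.
2^14 = 16384


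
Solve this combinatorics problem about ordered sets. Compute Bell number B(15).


B(n) = number of set partitions of an n-element set.
B(n) satisfies the recurrence: B(n+1) = sum_k C(n,k)*B(k).
B(15) = 1382958545


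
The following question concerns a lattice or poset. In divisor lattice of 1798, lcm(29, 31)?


Join=lcm.
gcd(29,31)=1
lcm=899


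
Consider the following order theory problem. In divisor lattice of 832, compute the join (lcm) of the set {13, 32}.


In a divisor lattice, join = lcm (least common multiple).
Compute lcm iteratively: start with first element, then lcm(current, next).
Elements: [13, 32]
lcm(13,32) = 416
Final lcm = 416


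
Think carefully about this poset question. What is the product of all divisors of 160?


Divisors of 160: [1, 2, 4, 5, 8, 10, 16, 20, 32, 40, 80, 160]
Product = n^(d(n)/2) = 160^(12/2)
Product = 16777216000000


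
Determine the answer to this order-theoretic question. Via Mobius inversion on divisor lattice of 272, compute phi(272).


phi(n) = n * prod_{p|n} (1 - 1/p).
Prime divisors of 272: [2, 17]
phi(272) = 272 * (1 - 1/2) * (1 - 1/17)
phi(272) = 128


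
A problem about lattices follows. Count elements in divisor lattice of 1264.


Divisors of 1264: [1, 2, 4, 8, 16, 79, 158, 316, 632, 1264]
Count: 10


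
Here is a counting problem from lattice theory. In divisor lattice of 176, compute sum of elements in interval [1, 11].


Interval [1,11] in divisors of 176: [1, 11]
Sum = 12


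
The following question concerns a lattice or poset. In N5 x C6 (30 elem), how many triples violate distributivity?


Distributive law: a ^ (b v c) = (a ^ b) v (a ^ c).
Check all 30^3 = 27000 ordered triples (a,b,c).
  e.g. a=(b,0), b=(a,0), c=(c,0): lhs=(b,0) != rhs=(a,0)
  e.g. a=(b,0), b=(a,0), c=(c,1): lhs=(b,0) != rhs=(a,0)
Total violating triples: 432


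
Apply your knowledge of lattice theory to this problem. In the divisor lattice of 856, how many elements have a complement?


An element a is complemented if some b has a meet b = bottom, a join b = top.
a is complemented iff gcd(a, n/a)=1, i.e. a is a unitary divisor of 856.
Complemented elements: 1, 8, 107, 856
Count: 4


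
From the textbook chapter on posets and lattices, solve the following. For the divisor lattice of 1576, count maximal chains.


A maximal chain goes from the minimum element to a maximal element via cover relations.
Counting all min-to-max paths in the cover graph.
Total maximal chains: 4


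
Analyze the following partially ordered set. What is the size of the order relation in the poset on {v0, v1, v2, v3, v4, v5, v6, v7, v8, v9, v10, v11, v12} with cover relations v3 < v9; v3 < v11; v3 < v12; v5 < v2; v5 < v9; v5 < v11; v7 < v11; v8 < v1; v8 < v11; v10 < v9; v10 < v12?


The order relation is {(a,b) : a <= b}, reflexive so it includes (a,a).
Examples: (v0,v0), (v1,v1), (v10,v10), (v10,v12), (v10,v9), ...
Total ordered pairs: 24


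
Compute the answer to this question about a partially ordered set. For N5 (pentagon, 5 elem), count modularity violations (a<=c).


Modular law: if a <= c then a v (b ^ c) = (a v b) ^ c.
Check all triples (a,b,c) with a <= c among 5 elements.
  e.g. a=a, b=c, c=b: lhs=a != rhs=b
Total violating triples: 1


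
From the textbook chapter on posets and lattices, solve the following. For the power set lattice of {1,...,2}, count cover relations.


A cover relation a -< b holds when a < b with no c strictly between.
Cover relations:
  {} -< {1}
  {} -< {2}
  {1} -< {1,2}
  {2} -< {1,2}
Total: 4


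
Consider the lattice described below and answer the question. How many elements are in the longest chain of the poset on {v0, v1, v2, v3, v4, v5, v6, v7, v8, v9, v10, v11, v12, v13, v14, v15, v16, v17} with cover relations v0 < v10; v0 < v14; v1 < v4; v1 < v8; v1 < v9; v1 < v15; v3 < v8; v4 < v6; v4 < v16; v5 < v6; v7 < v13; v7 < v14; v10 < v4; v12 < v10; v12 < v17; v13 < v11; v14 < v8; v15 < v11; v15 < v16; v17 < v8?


A chain is a totally ordered subset; we count the number of elements in a maximum chain.
Compute, for each element x, the size of the longest chain ending at x:
  v0: 1
  v1: 1
  v2: 1
  v3: 1
  v5: 1
  v7: 1
  ...
A maximum chain: v0 < v10 < v4 < v6
Number of elements in the longest chain: 4


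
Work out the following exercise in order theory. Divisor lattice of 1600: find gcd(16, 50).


In a divisor lattice, meet = gcd (greatest common divisor).
By Euclidean algorithm or factoring: gcd(16,50) = 2


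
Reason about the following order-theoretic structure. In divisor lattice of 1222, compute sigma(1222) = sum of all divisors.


sigma(n) = sum of divisors.
Divisors of 1222: [1, 2, 13, 26, 47, 94, 611, 1222]
Sum = 2016


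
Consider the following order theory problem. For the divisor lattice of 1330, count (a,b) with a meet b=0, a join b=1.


Complement pair (a,b): a meet b = bottom, a join b = top.
Here: gcd(a,b)=1 and lcm(a,b)=1330, i.e. a*b=1330 with a,b coprime.
Pairs found: (1,1330), (2,665), (5,266), (7,190), ... (12 more)
Total ordered pairs: 16


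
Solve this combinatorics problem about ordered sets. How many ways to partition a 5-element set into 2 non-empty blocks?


S(n,k) = k*S(n-1,k) + S(n-1,k-1).
S(4,2) = 7, S(4,1) = 1
S(5,2) = 2*7 + 1 = 14 + 1
S(5,2) = 15


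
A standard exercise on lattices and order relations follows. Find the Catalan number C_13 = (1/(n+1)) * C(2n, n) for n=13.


C(n) = C(2n, n) / (n+1).
C(26, 13) = 10400600
C(13) = 10400600 / 14 = 742900


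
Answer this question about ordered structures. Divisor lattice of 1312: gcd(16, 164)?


Meet=gcd.
gcd(16,164)=4


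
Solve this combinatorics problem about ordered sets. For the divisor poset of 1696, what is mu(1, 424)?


In a divisor lattice, mu(a,b) = mu(b/a) where mu is the classical Mobius function.
b/a = 424/1 = 424
Prime factorization of 424: primes [2, 53]
424 is not squarefree, so mu(424) = 0


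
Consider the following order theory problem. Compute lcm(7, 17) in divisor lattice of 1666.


In a divisor lattice, join = lcm (least common multiple).
gcd(7,17) = 1
lcm(7,17) = 7*17/gcd = 119/1 = 119


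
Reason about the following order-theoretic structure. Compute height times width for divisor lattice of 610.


Height = length of longest chain minus 1; width = size of largest antichain.
A maximum chain: 1 | 61 | 305 | 610  (height 3).
A maximum antichain: {2, 5, 61}  (width 3).
Product = 3 * 3 = 9


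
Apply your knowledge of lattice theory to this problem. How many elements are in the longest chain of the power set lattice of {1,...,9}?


A chain is a totally ordered subset; we count the number of elements in a maximum chain.
Compute, for each element x, the size of the longest chain ending at x:
  {}: 1
  {1}: 2
  {2}: 2
  {3}: 2
  {4}: 2
  {5}: 2
  ...
A maximum chain: {} < {1} < {1,2} < {1,2,3} < {1,2,3,4} < {1,2,3,4,5} < {1,2,3,4,5,6} < {1,2,3,4,5,6,7} < {1,2,3,4,5,6,7,8} < {1,2,3,4,5,6,7,8,9}
Number of elements in the longest chain: 10


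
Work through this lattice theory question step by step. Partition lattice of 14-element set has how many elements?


B(n) = number of set partitions of an n-element set.
B(n) satisfies the recurrence: B(n+1) = sum_k C(n,k)*B(k).
B(14) = 190899322


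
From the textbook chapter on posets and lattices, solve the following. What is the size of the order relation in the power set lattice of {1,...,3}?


The order relation is {(a,b) : a <= b}, reflexive so it includes (a,a).
Examples: ({},{}), ({},{1,2}), ({},{1,2,3}), ({},{1,3}), ({},{1}), ...
Total ordered pairs: 27


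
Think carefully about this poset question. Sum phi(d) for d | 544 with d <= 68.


Divisors of 544 up to 68: [1, 2, 4, 8, 16, 17, 32, 34, 68]
phi values: [1, 1, 2, 4, 8, 16, 16, 16, 32]
Sum = 96


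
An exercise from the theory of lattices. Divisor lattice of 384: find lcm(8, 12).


In a divisor lattice, join = lcm (least common multiple).
gcd(8,12) = 4
lcm(8,12) = 8*12/gcd = 96/4 = 24


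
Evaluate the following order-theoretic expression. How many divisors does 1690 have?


Divisors of 1690: [1, 2, 5, 10, 13, 26, 65, 130, 169, 338, 845, 1690]
Count: 12


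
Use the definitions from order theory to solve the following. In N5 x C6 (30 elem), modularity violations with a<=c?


Modular law: if a <= c then a v (b ^ c) = (a v b) ^ c.
Check all triples (a,b,c) with a <= c among 30 elements.
  e.g. a=(a,0), b=(c,0), c=(b,0): lhs=(a,0) != rhs=(b,0)
  e.g. a=(a,0), b=(c,1), c=(b,0): lhs=(a,0) != rhs=(b,0)
Total violating triples: 126


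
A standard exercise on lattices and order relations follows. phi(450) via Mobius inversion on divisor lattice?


phi(n) = n * prod_{p|n} (1 - 1/p).
Prime divisors of 450: [2, 3, 5]
phi(450) = 450 * (1 - 1/2) * (1 - 1/3) * (1 - 1/5)
phi(450) = 120


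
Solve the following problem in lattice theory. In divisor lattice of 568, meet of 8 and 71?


In a divisor lattice, meet = gcd (greatest common divisor).
By Euclidean algorithm or factoring: gcd(8,71) = 1


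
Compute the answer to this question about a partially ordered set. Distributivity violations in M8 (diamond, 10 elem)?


Distributive law: a ^ (b v c) = (a ^ b) v (a ^ c).
Check all 10^3 = 1000 ordered triples (a,b,c).
  e.g. a=a1, b=a2, c=a3: lhs=a1 != rhs=0
  e.g. a=a1, b=a2, c=a4: lhs=a1 != rhs=0
Total violating triples: 336


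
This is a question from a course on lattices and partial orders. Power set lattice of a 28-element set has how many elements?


Power set = 2^n.
2^28 = 268435456


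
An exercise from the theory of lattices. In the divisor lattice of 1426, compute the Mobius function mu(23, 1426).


In a divisor lattice, mu(a,b) = mu(b/a) where mu is the classical Mobius function.
b/a = 1426/23 = 62
Prime factorization of 62: primes [2, 31]
62 is squarefree with 2 prime factor(s), so mu(62) = (-1)^2 = 1


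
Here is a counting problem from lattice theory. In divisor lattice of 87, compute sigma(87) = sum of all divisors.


sigma(n) = sum of divisors.
Divisors of 87: [1, 3, 29, 87]
Sum = 120


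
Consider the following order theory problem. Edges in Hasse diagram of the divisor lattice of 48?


A cover relation a -< b holds when a < b with no c strictly between.
Cover relations:
  1 -< 2
  1 -< 3
  2 -< 4
  2 -< 6
  3 -< 6
  4 -< 8
  4 -< 12
  6 -< 12
  ...5 more
Total: 13


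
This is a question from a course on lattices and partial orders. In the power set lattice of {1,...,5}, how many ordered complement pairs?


Complement pair (a,b): a meet b = bottom, a join b = top.
Here: A intersect B = {} and A union B = {1,...,5}.
Pairs found: ({},{1,2,3,4,5}), ({1},{2,3,4,5}), ({2},{1,3,4,5}), ({3},{1,2,4,5}), ... (28 more)
Total ordered pairs: 32


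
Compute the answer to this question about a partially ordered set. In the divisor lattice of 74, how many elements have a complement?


An element a is complemented if some b has a meet b = bottom, a join b = top.
a is complemented iff gcd(a, n/a)=1, i.e. a is a unitary divisor of 74.
Complemented elements: 1, 2, 37, 74
Count: 4


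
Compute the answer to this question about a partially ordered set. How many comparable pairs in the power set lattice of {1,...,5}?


A comparable pair {a,b} has a < b or b < a in the order.
Count unordered pairs where one element is strictly below the other.
Examples: {{},{1}}, {{},{2}}, {{},{3}}, {{},{4}}, ...
Total comparable pairs: 211


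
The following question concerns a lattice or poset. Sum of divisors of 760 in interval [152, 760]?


Interval [152,760] in divisors of 760: [152, 760]
Sum = 912


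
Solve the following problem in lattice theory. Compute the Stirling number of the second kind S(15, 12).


S(n,k) = k*S(n-1,k) + S(n-1,k-1).
S(14,12) = 3367, S(14,11) = 66066
S(15,12) = 12*3367 + 66066 = 40404 + 66066
S(15,12) = 106470


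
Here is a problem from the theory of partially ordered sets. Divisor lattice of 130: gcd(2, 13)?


Meet=gcd.
gcd(2,13)=1


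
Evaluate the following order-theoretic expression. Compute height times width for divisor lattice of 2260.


Height = length of longest chain minus 1; width = size of largest antichain.
A maximum chain: 1 | 113 | 565 | 1130 | 2260  (height 4).
A maximum antichain: {4, 10, 226, 565}  (width 4).
Product = 4 * 4 = 16


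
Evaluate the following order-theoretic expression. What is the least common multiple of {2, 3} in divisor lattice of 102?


In a divisor lattice, join = lcm (least common multiple).
Compute lcm iteratively: start with first element, then lcm(current, next).
Elements: [2, 3]
lcm(2,3) = 6
Final lcm = 6


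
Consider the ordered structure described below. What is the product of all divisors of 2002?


Divisors of 2002: [1, 2, 7, 11, 13, 14, 22, 26, 77, 91, 143, 154, 182, 286, 1001, 2002]
Product = n^(d(n)/2) = 2002^(16/2)
Product = 258055182353934343170048256


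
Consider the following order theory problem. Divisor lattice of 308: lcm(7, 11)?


Join=lcm.
gcd(7,11)=1
lcm=77


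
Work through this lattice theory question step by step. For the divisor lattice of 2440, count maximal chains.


A maximal chain goes from the minimum element to a maximal element via cover relations.
Counting all min-to-max paths in the cover graph.
Total maximal chains: 20


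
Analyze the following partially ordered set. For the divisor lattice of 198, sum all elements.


sigma(n) = sum of divisors.
Divisors of 198: [1, 2, 3, 6, 9, 11, 18, 22, 33, 66, 99, 198]
Sum = 468


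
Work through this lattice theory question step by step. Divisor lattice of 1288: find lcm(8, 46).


In a divisor lattice, join = lcm (least common multiple).
gcd(8,46) = 2
lcm(8,46) = 8*46/gcd = 368/2 = 184


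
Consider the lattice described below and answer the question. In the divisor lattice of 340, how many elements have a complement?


An element a is complemented if some b has a meet b = bottom, a join b = top.
a is complemented iff gcd(a, n/a)=1, i.e. a is a unitary divisor of 340.
Complemented elements: 1, 4, 5, 17, 20, 68, ... (2 more)
Count: 8


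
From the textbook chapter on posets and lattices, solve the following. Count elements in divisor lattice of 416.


Divisors of 416: [1, 2, 4, 8, 13, 16, 26, 32, 52, 104, 208, 416]
Count: 12


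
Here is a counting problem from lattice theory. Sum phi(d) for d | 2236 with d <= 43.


Divisors of 2236 up to 43: [1, 2, 4, 13, 26, 43]
phi values: [1, 1, 2, 12, 12, 42]
Sum = 70


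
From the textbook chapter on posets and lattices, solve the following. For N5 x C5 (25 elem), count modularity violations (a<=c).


Modular law: if a <= c then a v (b ^ c) = (a v b) ^ c.
Check all triples (a,b,c) with a <= c among 25 elements.
  e.g. a=(a,0), b=(c,0), c=(b,0): lhs=(a,0) != rhs=(b,0)
  e.g. a=(a,0), b=(c,1), c=(b,0): lhs=(a,0) != rhs=(b,0)
Total violating triples: 75


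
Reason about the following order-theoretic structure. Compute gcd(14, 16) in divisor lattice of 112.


In a divisor lattice, meet = gcd (greatest common divisor).
By Euclidean algorithm or factoring: gcd(14,16) = 2


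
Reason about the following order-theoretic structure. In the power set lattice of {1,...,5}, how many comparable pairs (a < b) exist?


A comparable pair {a,b} has a < b or b < a in the order.
Count unordered pairs where one element is strictly below the other.
Examples: {{},{1}}, {{},{2}}, {{},{3}}, {{},{4}}, ...
Total comparable pairs: 211


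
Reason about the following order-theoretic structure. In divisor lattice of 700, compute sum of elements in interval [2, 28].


Interval [2,28] in divisors of 700: [2, 4, 14, 28]
Sum = 48


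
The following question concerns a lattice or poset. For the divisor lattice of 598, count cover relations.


A cover relation a -< b holds when a < b with no c strictly between.
Cover relations:
  1 -< 2
  1 -< 13
  1 -< 23
  2 -< 26
  2 -< 46
  13 -< 26
  13 -< 299
  23 -< 46
  ...4 more
Total: 12


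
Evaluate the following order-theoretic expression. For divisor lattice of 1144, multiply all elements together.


Divisors of 1144: [1, 2, 4, 8, 11, 13, 22, 26, 44, 52, 88, 104, 143, 286, 572, 1144]
Product = n^(d(n)/2) = 1144^(16/2)
Product = 2933649302161070453948416


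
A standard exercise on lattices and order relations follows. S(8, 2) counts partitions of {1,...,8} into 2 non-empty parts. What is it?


S(n,k) = k*S(n-1,k) + S(n-1,k-1).
S(7,2) = 63, S(7,1) = 1
S(8,2) = 2*63 + 1 = 126 + 1
S(8,2) = 127


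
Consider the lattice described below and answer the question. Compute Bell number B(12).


B(n) = number of set partitions of an n-element set.
B(n) satisfies the recurrence: B(n+1) = sum_k C(n,k)*B(k).
B(12) = 4213597


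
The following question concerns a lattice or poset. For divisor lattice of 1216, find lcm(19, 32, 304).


In a divisor lattice, join = lcm (least common multiple).
Compute lcm iteratively: start with first element, then lcm(current, next).
Elements: [19, 32, 304]
lcm(19,32) = 608
lcm(608,304) = 608
Final lcm = 608


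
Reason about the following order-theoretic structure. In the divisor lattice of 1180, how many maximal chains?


A maximal chain goes from the minimum element to a maximal element via cover relations.
Counting all min-to-max paths in the cover graph.
Total maximal chains: 12


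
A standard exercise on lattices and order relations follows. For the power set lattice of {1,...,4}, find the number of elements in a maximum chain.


A chain is a totally ordered subset; we count the number of elements in a maximum chain.
Compute, for each element x, the size of the longest chain ending at x:
  {}: 1
  {1}: 2
  {2}: 2
  {3}: 2
  {4}: 2
  {1,2}: 3
  ...
A maximum chain: {} < {1} < {1,2} < {1,2,3} < {1,2,3,4}
Number of elements in the longest chain: 5


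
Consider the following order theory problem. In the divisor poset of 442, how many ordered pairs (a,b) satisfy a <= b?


The order relation is {(a,b) : a <= b}, reflexive so it includes (a,a).
Examples: (1,1), (1,13), (1,17), (1,2), (1,221), ...
Total ordered pairs: 27


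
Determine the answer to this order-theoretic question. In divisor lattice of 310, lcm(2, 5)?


Join=lcm.
gcd(2,5)=1
lcm=10


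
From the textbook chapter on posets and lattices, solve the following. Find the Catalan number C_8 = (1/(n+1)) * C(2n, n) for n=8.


C(n) = C(2n, n) / (n+1).
C(16, 8) = 12870
C(8) = 12870 / 9 = 1430


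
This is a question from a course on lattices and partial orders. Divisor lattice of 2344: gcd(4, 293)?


Meet=gcd.
gcd(4,293)=1


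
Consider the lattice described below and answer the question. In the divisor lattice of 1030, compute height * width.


Height = length of longest chain minus 1; width = size of largest antichain.
A maximum chain: 1 | 103 | 515 | 1030  (height 3).
A maximum antichain: {2, 5, 103}  (width 3).
Product = 3 * 3 = 9


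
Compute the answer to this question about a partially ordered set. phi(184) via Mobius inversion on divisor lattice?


phi(n) = n * prod_{p|n} (1 - 1/p).
Prime divisors of 184: [2, 23]
phi(184) = 184 * (1 - 1/2) * (1 - 1/23)
phi(184) = 88


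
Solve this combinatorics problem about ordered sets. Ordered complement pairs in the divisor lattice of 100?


Complement pair (a,b): a meet b = bottom, a join b = top.
Here: gcd(a,b)=1 and lcm(a,b)=100, i.e. a*b=100 with a,b coprime.
Pairs found: (1,100), (4,25), (25,4), (100,1)
Total ordered pairs: 4


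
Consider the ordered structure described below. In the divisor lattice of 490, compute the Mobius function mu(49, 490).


In a divisor lattice, mu(a,b) = mu(b/a) where mu is the classical Mobius function.
b/a = 490/49 = 10
Prime factorization of 10: primes [2, 5]
10 is squarefree with 2 prime factor(s), so mu(10) = (-1)^2 = 1


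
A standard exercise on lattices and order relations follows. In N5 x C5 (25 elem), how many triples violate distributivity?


Distributive law: a ^ (b v c) = (a ^ b) v (a ^ c).
Check all 25^3 = 15625 ordered triples (a,b,c).
  e.g. a=(b,0), b=(a,0), c=(c,0): lhs=(b,0) != rhs=(a,0)
  e.g. a=(b,0), b=(a,0), c=(c,1): lhs=(b,0) != rhs=(a,0)
Total violating triples: 250


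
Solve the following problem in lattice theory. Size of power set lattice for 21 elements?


Power set = 2^n.
2^21 = 2097152


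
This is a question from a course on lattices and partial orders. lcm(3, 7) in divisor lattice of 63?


Join=lcm.
gcd(3,7)=1
lcm=21


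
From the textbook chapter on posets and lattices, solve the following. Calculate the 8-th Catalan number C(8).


C(n) = C(2n, n) / (n+1).
C(16, 8) = 12870
C(8) = 12870 / 9 = 1430


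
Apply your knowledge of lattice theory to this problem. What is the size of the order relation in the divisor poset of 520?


The order relation is {(a,b) : a <= b}, reflexive so it includes (a,a).
Examples: (1,1), (1,10), (1,104), (1,13), (1,130), ...
Total ordered pairs: 90


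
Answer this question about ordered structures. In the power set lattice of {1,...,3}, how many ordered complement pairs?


Complement pair (a,b): a meet b = bottom, a join b = top.
Here: A intersect B = {} and A union B = {1,...,3}.
Pairs found: ({},{1,2,3}), ({1},{2,3}), ({2},{1,3}), ({3},{1,2}), ... (4 more)
Total ordered pairs: 8


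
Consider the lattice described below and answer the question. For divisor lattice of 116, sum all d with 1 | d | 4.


Interval [1,4] in divisors of 116: [1, 2, 4]
Sum = 7


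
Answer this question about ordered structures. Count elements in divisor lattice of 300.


Divisors of 300: [1, 2, 3, 4, 5, 6, 10, 12, 15, 20, 25, 30, 50, 60, 75, 100, 150, 300]
Count: 18


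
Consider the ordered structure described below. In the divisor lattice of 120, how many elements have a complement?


An element a is complemented if some b has a meet b = bottom, a join b = top.
a is complemented iff gcd(a, n/a)=1, i.e. a is a unitary divisor of 120.
Complemented elements: 1, 3, 5, 8, 15, 24, ... (2 more)
Count: 8


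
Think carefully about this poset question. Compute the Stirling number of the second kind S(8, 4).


S(n,k) = k*S(n-1,k) + S(n-1,k-1).
S(7,4) = 350, S(7,3) = 301
S(8,4) = 4*350 + 301 = 1400 + 301
S(8,4) = 1701


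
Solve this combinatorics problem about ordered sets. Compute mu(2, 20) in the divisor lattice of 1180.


In a divisor lattice, mu(a,b) = mu(b/a) where mu is the classical Mobius function.
b/a = 20/2 = 10
Prime factorization of 10: primes [2, 5]
10 is squarefree with 2 prime factor(s), so mu(10) = (-1)^2 = 1


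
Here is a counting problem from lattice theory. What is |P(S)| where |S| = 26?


Power set = 2^n.
2^26 = 67108864


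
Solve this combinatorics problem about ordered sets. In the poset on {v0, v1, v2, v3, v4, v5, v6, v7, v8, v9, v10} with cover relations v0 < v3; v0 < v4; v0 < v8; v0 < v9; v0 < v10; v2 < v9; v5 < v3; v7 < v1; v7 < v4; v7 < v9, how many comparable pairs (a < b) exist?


A comparable pair {a,b} has a < b or b < a in the order.
Count unordered pairs where one element is strictly below the other.
Examples: {v0,v3}, {v0,v4}, {v0,v8}, {v0,v9}, ...
Total comparable pairs: 10


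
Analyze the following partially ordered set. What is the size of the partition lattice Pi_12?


B(n) = number of set partitions of an n-element set.
B(n) satisfies the recurrence: B(n+1) = sum_k C(n,k)*B(k).
B(12) = 4213597


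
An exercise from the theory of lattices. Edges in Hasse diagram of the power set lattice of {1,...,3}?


A cover relation a -< b holds when a < b with no c strictly between.
Cover relations:
  {} -< {1}
  {} -< {2}
  {} -< {3}
  {1} -< {1,2}
  {1} -< {1,3}
  {2} -< {1,2}
  {2} -< {2,3}
  {3} -< {1,3}
  ...4 more
Total: 12


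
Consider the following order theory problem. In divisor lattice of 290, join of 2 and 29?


In a divisor lattice, join = lcm (least common multiple).
gcd(2,29) = 1
lcm(2,29) = 2*29/gcd = 58/1 = 58


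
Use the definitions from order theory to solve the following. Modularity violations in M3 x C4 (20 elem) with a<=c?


Modular law: if a <= c then a v (b ^ c) = (a v b) ^ c.
Check all triples (a,b,c) with a <= c among 20 elements.
This lattice is modular (diamonds M_m and their chain-products are modular).
Total violating triples: 0


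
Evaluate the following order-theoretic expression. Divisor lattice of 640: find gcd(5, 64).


In a divisor lattice, meet = gcd (greatest common divisor).
By Euclidean algorithm or factoring: gcd(5,64) = 1


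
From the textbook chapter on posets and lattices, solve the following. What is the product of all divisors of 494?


Divisors of 494: [1, 2, 13, 19, 26, 38, 247, 494]
Product = n^(d(n)/2) = 494^(8/2)
Product = 59553569296


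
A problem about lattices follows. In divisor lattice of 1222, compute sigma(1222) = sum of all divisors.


sigma(n) = sum of divisors.
Divisors of 1222: [1, 2, 13, 26, 47, 94, 611, 1222]
Sum = 2016


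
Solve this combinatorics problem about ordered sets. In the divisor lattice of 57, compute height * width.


Height = length of longest chain minus 1; width = size of largest antichain.
A maximum chain: 1 | 19 | 57  (height 2).
A maximum antichain: {3, 19}  (width 2).
Product = 2 * 2 = 4


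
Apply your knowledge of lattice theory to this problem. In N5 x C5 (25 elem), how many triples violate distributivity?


Distributive law: a ^ (b v c) = (a ^ b) v (a ^ c).
Check all 25^3 = 15625 ordered triples (a,b,c).
  e.g. a=(b,0), b=(a,0), c=(c,0): lhs=(b,0) != rhs=(a,0)
  e.g. a=(b,0), b=(a,0), c=(c,1): lhs=(b,0) != rhs=(a,0)
Total violating triples: 250


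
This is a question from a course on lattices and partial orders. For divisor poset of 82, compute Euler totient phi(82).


phi(n) = n * prod_{p|n} (1 - 1/p).
Prime divisors of 82: [2, 41]
phi(82) = 82 * (1 - 1/2) * (1 - 1/41)
phi(82) = 40


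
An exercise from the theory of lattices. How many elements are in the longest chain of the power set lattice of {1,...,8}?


A chain is a totally ordered subset; we count the number of elements in a maximum chain.
Compute, for each element x, the size of the longest chain ending at x:
  {}: 1
  {1}: 2
  {2}: 2
  {3}: 2
  {4}: 2
  {5}: 2
  ...
A maximum chain: {} < {1} < {1,2} < {1,2,3} < {1,2,3,4} < {1,2,3,4,5} < {1,2,3,4,5,6} < {1,2,3,4,5,6,7} < {1,2,3,4,5,6,7,8}
Number of elements in the longest chain: 9


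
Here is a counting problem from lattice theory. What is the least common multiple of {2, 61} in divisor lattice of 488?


In a divisor lattice, join = lcm (least common multiple).
Compute lcm iteratively: start with first element, then lcm(current, next).
Elements: [2, 61]
lcm(2,61) = 122
Final lcm = 122


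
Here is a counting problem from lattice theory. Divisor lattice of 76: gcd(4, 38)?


Meet=gcd.
gcd(4,38)=2


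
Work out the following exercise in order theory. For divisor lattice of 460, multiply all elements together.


Divisors of 460: [1, 2, 4, 5, 10, 20, 23, 46, 92, 115, 230, 460]
Product = n^(d(n)/2) = 460^(12/2)
Product = 9474296896000000


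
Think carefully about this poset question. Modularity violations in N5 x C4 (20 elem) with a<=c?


Modular law: if a <= c then a v (b ^ c) = (a v b) ^ c.
Check all triples (a,b,c) with a <= c among 20 elements.
  e.g. a=(a,0), b=(c,0), c=(b,0): lhs=(a,0) != rhs=(b,0)
  e.g. a=(a,0), b=(c,1), c=(b,0): lhs=(a,0) != rhs=(b,0)
Total violating triples: 40


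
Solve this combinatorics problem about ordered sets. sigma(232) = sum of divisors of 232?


sigma(n) = sum of divisors.
Divisors of 232: [1, 2, 4, 8, 29, 58, 116, 232]
Sum = 450


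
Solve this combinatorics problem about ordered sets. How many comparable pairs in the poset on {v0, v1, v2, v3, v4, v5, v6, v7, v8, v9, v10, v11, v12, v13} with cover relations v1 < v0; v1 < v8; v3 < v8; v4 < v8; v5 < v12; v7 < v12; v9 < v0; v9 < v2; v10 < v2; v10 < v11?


A comparable pair {a,b} has a < b or b < a in the order.
Count unordered pairs where one element is strictly below the other.
Examples: {v0,v1}, {v0,v9}, {v1,v8}, {v2,v9}, ...
Total comparable pairs: 10


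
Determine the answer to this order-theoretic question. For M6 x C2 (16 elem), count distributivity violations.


Distributive law: a ^ (b v c) = (a ^ b) v (a ^ c).
Check all 16^3 = 4096 ordered triples (a,b,c).
  e.g. a=(a1,0), b=(a2,0), c=(a3,0): lhs=(a1,0) != rhs=(0,0)
  e.g. a=(a1,0), b=(a2,0), c=(a3,1): lhs=(a1,0) != rhs=(0,0)
Total violating triples: 960


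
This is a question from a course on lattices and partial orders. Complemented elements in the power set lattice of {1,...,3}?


An element a is complemented if some b has a meet b = bottom, a join b = top.
every subset A has complement S\A, so all elements are complemented.
Complemented elements: {}, {1}, {2}, {3}, {1,2}, {1,3}, ... (2 more)
Count: 8


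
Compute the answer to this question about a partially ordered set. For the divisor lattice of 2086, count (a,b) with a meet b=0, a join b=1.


Complement pair (a,b): a meet b = bottom, a join b = top.
Here: gcd(a,b)=1 and lcm(a,b)=2086, i.e. a*b=2086 with a,b coprime.
Pairs found: (1,2086), (2,1043), (7,298), (14,149), ... (4 more)
Total ordered pairs: 8


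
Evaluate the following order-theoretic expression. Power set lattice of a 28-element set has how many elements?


Power set = 2^n.
2^28 = 268435456


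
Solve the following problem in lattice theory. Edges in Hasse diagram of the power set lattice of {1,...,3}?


A cover relation a -< b holds when a < b with no c strictly between.
Cover relations:
  {} -< {1}
  {} -< {2}
  {} -< {3}
  {1} -< {1,2}
  {1} -< {1,3}
  {2} -< {1,2}
  {2} -< {2,3}
  {3} -< {1,3}
  ...4 more
Total: 12


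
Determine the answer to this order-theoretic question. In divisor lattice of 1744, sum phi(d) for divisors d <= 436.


Divisors of 1744 up to 436: [1, 2, 4, 8, 16, 109, 218, 436]
phi values: [1, 1, 2, 4, 8, 108, 108, 216]
Sum = 448


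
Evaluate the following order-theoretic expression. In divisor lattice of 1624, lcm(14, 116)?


Join=lcm.
gcd(14,116)=2
lcm=812


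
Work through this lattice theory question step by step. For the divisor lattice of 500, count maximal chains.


A maximal chain goes from the minimum element to a maximal element via cover relations.
Counting all min-to-max paths in the cover graph.
Total maximal chains: 10
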